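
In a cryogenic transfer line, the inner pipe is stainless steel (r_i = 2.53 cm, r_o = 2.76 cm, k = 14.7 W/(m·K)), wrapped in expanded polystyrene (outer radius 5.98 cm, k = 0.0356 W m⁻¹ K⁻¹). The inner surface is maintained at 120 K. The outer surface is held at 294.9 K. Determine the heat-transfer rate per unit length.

Q' = 50.6 W/m

Series thermal resistances, inner to outer:
  R'_stainless steel = ln(0.0276/0.0253)/(2πk) = 0.08701/(2π·14.7) = 9.421×10^-4 m·K/W
  R'_expanded polystyrene = ln(0.0598/0.0276)/(2πk) = 0.7732/(2π·0.0356) = 3.457 m·K/W
ΣR = 9.421×10^-4 + 3.457 = 3.458 m·K/W
Q' = ΔT/ΣR = (120 K − 294.9 K)/3.458 = -50.6 W/m
(Negative Q' ⇒ heat flows inward; heat gain = 50.6 W/m.)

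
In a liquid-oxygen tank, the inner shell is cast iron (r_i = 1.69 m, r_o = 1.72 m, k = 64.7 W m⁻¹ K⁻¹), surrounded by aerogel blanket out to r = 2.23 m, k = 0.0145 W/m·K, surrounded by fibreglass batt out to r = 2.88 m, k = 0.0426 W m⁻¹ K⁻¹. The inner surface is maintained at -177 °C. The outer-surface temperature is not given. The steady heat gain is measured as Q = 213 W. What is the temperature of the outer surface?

T_out = 18.7 °C

Sum the resistances:
  R_cast iron = (1/1.69 − 1/1.72)/(4πk) = 0.01032/(4π·64.7) = 1.269×10^-5 K/W
  R_aerogel blanket = (1/1.72 − 1/2.23)/(4πk) = 0.1330/(4π·0.0145) = 0.7297 K/W
  R_fibreglass batt = (1/2.23 − 1/2.88)/(4πk) = 0.1012/(4π·0.0426) = 0.1891 K/W
ΣR = 0.9188 K/W
ΔT = Q·ΣR = 213 × 0.9188 = 195.7 K
Heat flows inward, so T_out = T_in + ΔT = -177 + 195.7 = 18.7 °C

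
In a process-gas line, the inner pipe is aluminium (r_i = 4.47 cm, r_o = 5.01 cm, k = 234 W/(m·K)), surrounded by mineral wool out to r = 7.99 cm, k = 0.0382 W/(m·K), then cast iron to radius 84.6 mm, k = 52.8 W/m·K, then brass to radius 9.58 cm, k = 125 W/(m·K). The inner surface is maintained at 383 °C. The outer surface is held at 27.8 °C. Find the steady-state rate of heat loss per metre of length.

Series thermal resistances, inner to outer:
  R'_aluminium = ln(0.0501/0.0447)/(2πk) = 0.1140/(2π·234) = 7.757×10^-5 m·K/W
  R'_mineral wool = ln(0.0799/0.0501)/(2πk) = 0.4668/(2π·0.0382) = 1.945 m·K/W
  R'_cast iron = ln(0.0846/0.0799)/(2πk) = 0.05716/(2π·52.8) = 1.723×10^-4 m·K/W
  R'_brass = ln(0.0958/0.0846)/(2πk) = 0.1243/(2π·125) = 1.583×10^-4 m·K/W
ΣR = 7.757×10^-5 + 1.945 + 1.723×10^-4 + 1.583×10^-4 = 1.945 m·K/W
Q' = ΔT/ΣR = (383 °C − 27.8 °C)/1.945 = 183 W/m

Q' = 183 W/m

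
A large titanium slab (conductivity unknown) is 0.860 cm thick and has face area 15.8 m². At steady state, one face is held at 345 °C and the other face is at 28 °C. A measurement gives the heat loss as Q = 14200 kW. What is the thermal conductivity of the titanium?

k = 24.4 W/m·K

ΣR = ΔT/Q = |345 − 28|/1.42×10^7 = 2.232×10^-5 K/W
L/(kA) = 2.232×10^-5 ⇒ k = 0.00860/(2.232×10^-5·15.8) = 24.4 W/m·K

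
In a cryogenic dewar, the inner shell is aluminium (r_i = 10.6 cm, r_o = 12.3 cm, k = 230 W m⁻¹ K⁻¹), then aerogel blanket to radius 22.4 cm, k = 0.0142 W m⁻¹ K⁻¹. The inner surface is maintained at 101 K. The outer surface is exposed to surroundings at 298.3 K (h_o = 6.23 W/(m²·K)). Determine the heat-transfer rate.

Resistance network (inner→outer):
  R_aluminium = (1/0.106 − 1/0.123)/(4πk) = 1.304/(4π·230) = 4.511×10^-4 K/W
  R_aerogel blanket = (1/0.123 − 1/0.224)/(4πk) = 3.666/(4π·0.0142) = 20.54 K/W
  R_conv,out = 1/(4πr²h) = 1/(4π·0.224²·6.23) = 0.2546 K/W
ΣR = 4.511×10^-4 + 20.54 + 0.2546 = 20.80 K/W
Q = ΔT/ΣR = (101 K − 298.3 K)/20.80 = -9.49 W
(Negative Q ⇒ heat flows inward; heat gain = 9.49 W.)

Q = 9.49 W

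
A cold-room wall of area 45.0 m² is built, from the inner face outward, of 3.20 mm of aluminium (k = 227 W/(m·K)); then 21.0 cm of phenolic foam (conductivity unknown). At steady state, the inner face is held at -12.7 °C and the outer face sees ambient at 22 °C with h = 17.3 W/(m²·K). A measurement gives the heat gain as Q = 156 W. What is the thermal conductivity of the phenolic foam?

k = 0.0211 W/m·K

ΣR = ΔT/Q = |-12.7 − 22|/156 = 0.2224 K/W
Known resistances:
  R_aluminium = L/(kA) = 0.00320/(227·45.0) = 3.133×10^-7 K/W
  R_conv,out = 1/(hA) = 1/(17.3·45.0) = 0.001285 K/W
R_phenolic foam = ΣR − ΣR_known = 0.2224 − 0.001285 = 0.2211 K/W
L/(kA) = 0.2211 ⇒ k = 0.210/(0.2211·45.0) = 0.0211 W/m·K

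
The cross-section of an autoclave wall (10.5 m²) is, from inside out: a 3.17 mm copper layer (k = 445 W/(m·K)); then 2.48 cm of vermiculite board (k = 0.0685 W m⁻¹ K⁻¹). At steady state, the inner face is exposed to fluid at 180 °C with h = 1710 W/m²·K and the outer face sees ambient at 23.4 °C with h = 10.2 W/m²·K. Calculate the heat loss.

Treat each layer as a resistance in series:
  R_conv,in = 1/(hA) = 1/(1710·10.5) = 5.569×10^-5 K/W
  R_copper = L/(kA) = 0.00317/(445·10.5) = 6.784×10^-7 K/W
  R_vermiculite board = L/(kA) = 0.0248/(0.0685·10.5) = 0.03448 K/W
  R_conv,out = 1/(hA) = 1/(10.2·10.5) = 0.009337 K/W
ΣR = 5.569×10^-5 + 6.784×10^-7 + 0.03448 + 0.009337 = 0.04387 K/W
Q = ΔT/ΣR = (180 °C − 23.4 °C)/0.04387 = 3570 W

Q = 3570 W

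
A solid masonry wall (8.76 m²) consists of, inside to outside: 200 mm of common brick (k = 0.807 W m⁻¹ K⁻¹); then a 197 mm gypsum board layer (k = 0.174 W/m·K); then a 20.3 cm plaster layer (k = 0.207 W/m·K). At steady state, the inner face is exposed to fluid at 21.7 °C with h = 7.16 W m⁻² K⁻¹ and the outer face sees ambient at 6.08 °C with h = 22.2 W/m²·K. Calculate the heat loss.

Series thermal resistances, inner to outer:
  R_conv,in = 1/(hA) = 1/(7.16·8.76) = 0.01594 K/W
  R_common brick = L/(kA) = 0.200/(0.807·8.76) = 0.02829 K/W
  R_gypsum board = L/(kA) = 0.197/(0.174·8.76) = 0.1292 K/W
  R_plaster = L/(kA) = 0.203/(0.207·8.76) = 0.1119 K/W
  R_conv,out = 1/(hA) = 1/(22.2·8.76) = 0.005142 K/W
ΣR = 0.01594 + 0.02829 + 0.1292 + 0.1119 + 0.005142 = 0.2905 K/W
Q = ΔT/ΣR = (21.7 °C − 6.08 °C)/0.2905 = 53.8 W

Q = 53.8 W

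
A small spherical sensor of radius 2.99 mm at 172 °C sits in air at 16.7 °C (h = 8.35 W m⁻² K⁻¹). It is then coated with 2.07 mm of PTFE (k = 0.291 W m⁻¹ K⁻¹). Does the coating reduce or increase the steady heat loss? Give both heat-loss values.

increases: 0.146 → 0.379 W

Critical radius for a sphere: r_cr = 2k/h = 0.0697 m = 6.97 cm.
Outer radius after coating: r₂ = 0.00299 + 0.00207 = 0.00506 m.
Since r₁ < r_cr and r₂ ≤ r_cr, the coating moves toward the maximum at r_cr — heat loss rises.
Bare: R = 1/(4πr₁²h) = 1066 K/W; Q = 155.3/1066 = 0.146 W.
Coated: R = R_cond + R_conv = 409.6 K/W; Q = 155.3/409.6 = 0.379 W.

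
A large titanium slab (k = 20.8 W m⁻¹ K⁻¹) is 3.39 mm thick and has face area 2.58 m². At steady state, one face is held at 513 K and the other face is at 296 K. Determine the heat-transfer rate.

Q = 3440 kW

Q = kA·ΔT/L = 20.8 × 2.58 × |513 K − 296 K| / 0.00339 = 3.44×10^6 W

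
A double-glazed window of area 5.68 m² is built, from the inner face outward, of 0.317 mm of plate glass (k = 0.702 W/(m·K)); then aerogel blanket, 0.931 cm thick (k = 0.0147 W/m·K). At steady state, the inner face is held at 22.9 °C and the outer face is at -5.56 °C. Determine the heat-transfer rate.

Q = 255 W

Treat each layer as a resistance in series:
  R_plate glass = L/(kA) = 3.17×10^-4/(0.702·5.68) = 7.950×10^-5 K/W
  R_aerogel blanket = L/(kA) = 0.00931/(0.0147·5.68) = 0.1115 K/W
ΣR = 7.950×10^-5 + 0.1115 = 0.1116 K/W
Q = ΔT/ΣR = (22.9 °C − -5.56 °C)/0.1116 = 255 W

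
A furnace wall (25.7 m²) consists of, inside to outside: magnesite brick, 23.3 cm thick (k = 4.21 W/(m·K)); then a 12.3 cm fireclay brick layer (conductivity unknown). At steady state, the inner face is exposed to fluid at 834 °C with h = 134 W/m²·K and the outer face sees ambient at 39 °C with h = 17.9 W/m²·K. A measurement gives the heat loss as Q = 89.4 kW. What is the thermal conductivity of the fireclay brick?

ΣR = ΔT/Q = |834 − 39|/89400 = 0.008893 K/W
Known resistances:
  R_conv,in = 1/(hA) = 1/(134·25.7) = 2.904×10^-4 K/W
  R_magnesite brick = L/(kA) = 0.233/(4.21·25.7) = 0.002153 K/W
  R_conv,out = 1/(hA) = 1/(17.9·25.7) = 0.002174 K/W
R_fireclay brick = ΣR − ΣR_known = 0.008893 − 0.004617 = 0.004276 K/W
L/(kA) = 0.004276 ⇒ k = 0.123/(0.004276·25.7) = 1.12 W/m·K

k = 1.12 W/m·K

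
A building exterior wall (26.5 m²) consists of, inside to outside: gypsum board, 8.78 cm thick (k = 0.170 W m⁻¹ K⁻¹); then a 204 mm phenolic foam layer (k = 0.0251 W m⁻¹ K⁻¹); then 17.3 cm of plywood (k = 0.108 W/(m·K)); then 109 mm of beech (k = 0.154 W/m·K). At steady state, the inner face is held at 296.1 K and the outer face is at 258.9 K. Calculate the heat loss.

Series thermal resistances, inner to outer:
  R_gypsum board = L/(kA) = 0.0878/(0.170·26.5) = 0.01949 K/W
  R_phenolic foam = L/(kA) = 0.204/(0.0251·26.5) = 0.3067 K/W
  R_plywood = L/(kA) = 0.173/(0.108·26.5) = 0.06045 K/W
  R_beech = L/(kA) = 0.109/(0.154·26.5) = 0.02671 K/W
ΣR = 0.01949 + 0.3067 + 0.06045 + 0.02671 = 0.4133 K/W
Q = ΔT/ΣR = (296.1 K − 258.9 K)/0.4133 = 90.0 W

Q = 90.0 W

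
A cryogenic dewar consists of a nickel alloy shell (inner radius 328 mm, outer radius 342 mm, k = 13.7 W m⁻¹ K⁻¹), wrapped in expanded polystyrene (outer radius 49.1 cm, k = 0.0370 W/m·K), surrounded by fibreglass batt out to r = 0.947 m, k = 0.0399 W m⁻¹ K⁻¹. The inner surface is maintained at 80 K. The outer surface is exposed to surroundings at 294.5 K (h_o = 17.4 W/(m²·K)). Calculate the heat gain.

Q = 55.4 W

Resistance network (inner→outer):
  R_nickel alloy = (1/0.328 − 1/0.342)/(4πk) = 0.1248/(4π·13.7) = 7.249×10^-4 K/W
  R_expanded polystyrene = (1/0.342 − 1/0.491)/(4πk) = 0.8873/(4π·0.0370) = 1.908 K/W
  R_fibreglass batt = (1/0.491 − 1/0.947)/(4πk) = 0.9807/(4π·0.0399) = 1.956 K/W
  R_conv,out = 1/(4πr²h) = 1/(4π·0.947²·17.4) = 0.005100 K/W
ΣR = 7.249×10^-4 + 1.908 + 1.956 + 0.005100 = 3.870 K/W
Q = ΔT/ΣR = (80 K − 294.5 K)/3.870 = -55.4 W
(Negative Q ⇒ heat flows inward; heat gain = 55.4 W.)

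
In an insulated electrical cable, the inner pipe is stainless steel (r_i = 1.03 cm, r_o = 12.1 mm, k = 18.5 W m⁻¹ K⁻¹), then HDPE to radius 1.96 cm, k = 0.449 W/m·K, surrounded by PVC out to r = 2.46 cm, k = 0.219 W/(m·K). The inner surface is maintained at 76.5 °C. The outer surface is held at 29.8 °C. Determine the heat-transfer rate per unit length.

Resistance network (inner→outer):
  R'_stainless steel = ln(0.0121/0.0103)/(2πk) = 0.1611/(2π·18.5) = 0.001386 m·K/W
  R'_HDPE = ln(0.0196/0.0121)/(2πk) = 0.4823/(2π·0.449) = 0.1710 m·K/W
  R'_PVC = ln(0.0246/0.0196)/(2πk) = 0.2272/(2π·0.219) = 0.1651 m·K/W
ΣR = 0.001386 + 0.1710 + 0.1651 = 0.3375 m·K/W
Q' = ΔT/ΣR = (76.5 °C − 29.8 °C)/0.3375 = 138 W/m

Q' = 138 W/m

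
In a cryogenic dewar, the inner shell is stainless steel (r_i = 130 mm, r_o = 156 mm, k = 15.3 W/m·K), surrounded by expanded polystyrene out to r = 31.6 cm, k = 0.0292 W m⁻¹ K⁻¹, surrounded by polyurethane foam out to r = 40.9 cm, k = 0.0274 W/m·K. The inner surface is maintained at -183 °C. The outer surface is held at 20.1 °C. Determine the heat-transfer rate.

Series thermal resistances, inner to outer:
  R_stainless steel = (1/0.130 − 1/0.156)/(4πk) = 1.282/(4π·15.3) = 0.006668 K/W
  R_expanded polystyrene = (1/0.156 − 1/0.316)/(4πk) = 3.246/(4π·0.0292) = 8.845 K/W
  R_polyurethane foam = (1/0.316 − 1/0.409)/(4πk) = 0.7196/(4π·0.0274) = 2.090 K/W
ΣR = 0.006668 + 8.845 + 2.090 = 10.94 K/W
Q = ΔT/ΣR = (-183 °C − 20.1 °C)/10.94 = -18.6 W
(Negative Q ⇒ heat flows inward; heat gain = 18.6 W.)

Q = 18.6 W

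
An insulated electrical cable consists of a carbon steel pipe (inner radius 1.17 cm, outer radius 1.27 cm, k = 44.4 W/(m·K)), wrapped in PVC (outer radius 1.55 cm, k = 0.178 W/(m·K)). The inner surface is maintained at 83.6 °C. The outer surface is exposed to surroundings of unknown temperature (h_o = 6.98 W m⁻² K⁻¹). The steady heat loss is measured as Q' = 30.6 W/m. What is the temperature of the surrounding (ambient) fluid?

T_out = 33.1 °C

Sum the resistances:
  R'_carbon steel = ln(0.0127/0.0117)/(2πk) = 0.08201/(2π·44.4) = 2.940×10^-4 m·K/W
  R'_PVC = ln(0.0155/0.0127)/(2πk) = 0.1992/(2π·0.178) = 0.1781 m·K/W
  R'_conv,out = 1/(2πr h) = 1/(2π·0.0155·6.98) = 1.471 m·K/W
ΣR = 1.650 m·K/W
ΔT = Q'·ΣR = 30.6 × 1.650 = 50.49 K
Heat flows outward, so T_out = T_in − ΔT = 83.6 − 50.49 = 33.1 °C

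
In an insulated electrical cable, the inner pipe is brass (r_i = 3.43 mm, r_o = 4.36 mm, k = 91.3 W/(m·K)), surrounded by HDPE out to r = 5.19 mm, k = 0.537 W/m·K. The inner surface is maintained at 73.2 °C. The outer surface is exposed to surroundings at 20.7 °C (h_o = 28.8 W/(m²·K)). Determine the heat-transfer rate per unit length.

Treat each layer as a resistance in series:
  R'_brass = ln(0.00436/0.00343)/(2πk) = 0.2399/(2π·91.3) = 4.182×10^-4 m·K/W
  R'_HDPE = ln(0.00519/0.00436)/(2πk) = 0.1743/(2π·0.537) = 0.05165 m·K/W
  R'_conv,out = 1/(2πr h) = 1/(2π·0.00519·28.8) = 1.065 m·K/W
ΣR = 4.182×10^-4 + 0.05165 + 1.065 = 1.117 m·K/W
Q' = ΔT/ΣR = (73.2 °C − 20.7 °C)/1.117 = 47.0 W/m

Q' = 47.0 W/m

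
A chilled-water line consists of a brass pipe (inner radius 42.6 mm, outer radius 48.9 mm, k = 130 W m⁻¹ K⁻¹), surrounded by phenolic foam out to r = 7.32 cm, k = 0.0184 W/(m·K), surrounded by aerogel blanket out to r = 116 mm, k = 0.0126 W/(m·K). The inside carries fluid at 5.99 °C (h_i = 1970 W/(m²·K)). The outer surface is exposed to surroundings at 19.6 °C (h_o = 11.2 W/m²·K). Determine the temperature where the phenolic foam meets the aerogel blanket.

Resistance network (inner→outer):
  R'_conv,in = 1/(2πr h) = 1/(2π·0.0426·1970) = 0.001896 m·K/W
  R'_brass = ln(0.0489/0.0426)/(2πk) = 0.1379/(2π·130) = 1.689×10^-4 m·K/W
  R'_phenolic foam = ln(0.0732/0.0489)/(2πk) = 0.4034/(2π·0.0184) = 3.489 m·K/W
  R'_aerogel blanket = ln(0.116/0.0732)/(2πk) = 0.4604/(2π·0.0126) = 5.815 m·K/W
  R'_conv,out = 1/(2πr h) = 1/(2π·0.116·11.2) = 0.1225 m·K/W
ΣR = 0.001896 + 1.689×10^-4 + 3.489 + 5.815 + 0.1225 = 9.429 m·K/W
Q' = ΔT/ΣR = (5.99 °C − 19.6 °C)/9.429 = -1.443 W/m
From the inner boundary to the phenolic foam/aerogel blanket interface, ΣR_partial = 3.491 m·K/W.
T_interface = T_in − Q'·ΣR_partial = 5.99 °C − (-1.443)(3.491) = 11.0 °C

T = 11.0 °C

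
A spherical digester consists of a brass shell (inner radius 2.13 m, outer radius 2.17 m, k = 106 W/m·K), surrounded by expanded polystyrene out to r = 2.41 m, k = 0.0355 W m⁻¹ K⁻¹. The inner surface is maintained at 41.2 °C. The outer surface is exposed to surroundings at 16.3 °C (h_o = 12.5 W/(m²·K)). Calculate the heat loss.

Q = 239 W

Resistance network (inner→outer):
  R_brass = (1/2.13 − 1/2.17)/(4πk) = 0.008654/(4π·106) = 6.497×10^-6 K/W
  R_expanded polystyrene = (1/2.17 − 1/2.41)/(4πk) = 0.04589/(4π·0.0355) = 0.1029 K/W
  R_conv,out = 1/(4πr²h) = 1/(4π·2.41²·12.5) = 0.001096 K/W
ΣR = 6.497×10^-6 + 0.1029 + 0.001096 = 0.1040 K/W
Q = ΔT/ΣR = (41.2 °C − 16.3 °C)/0.1040 = 239 W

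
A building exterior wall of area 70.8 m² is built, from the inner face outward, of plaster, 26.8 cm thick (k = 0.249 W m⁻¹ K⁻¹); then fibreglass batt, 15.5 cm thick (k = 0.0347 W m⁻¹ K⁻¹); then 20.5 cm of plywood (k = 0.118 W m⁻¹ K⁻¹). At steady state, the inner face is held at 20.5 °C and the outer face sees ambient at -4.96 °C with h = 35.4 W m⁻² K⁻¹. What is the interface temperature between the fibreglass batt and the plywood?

T = 1.19 °C

Series thermal resistances, inner to outer:
  R_plaster = L/(kA) = 0.268/(0.249·70.8) = 0.01520 K/W
  R_fibreglass batt = L/(kA) = 0.155/(0.0347·70.8) = 0.06309 K/W
  R_plywood = L/(kA) = 0.205/(0.118·70.8) = 0.02454 K/W
  R_conv,out = 1/(hA) = 1/(35.4·70.8) = 3.990×10^-4 K/W
ΣR = 0.01520 + 0.06309 + 0.02454 + 3.990×10^-4 = 0.1032 K/W
Q = ΔT/ΣR = (20.5 °C − -4.96 °C)/0.1032 = 246.7 W
From the inner boundary to the fibreglass batt/plywood interface, ΣR_partial = 0.07829 K/W.
T_interface = T_in − Q·ΣR_partial = 20.5 °C − (246.7)(0.07829) = 1.19 °C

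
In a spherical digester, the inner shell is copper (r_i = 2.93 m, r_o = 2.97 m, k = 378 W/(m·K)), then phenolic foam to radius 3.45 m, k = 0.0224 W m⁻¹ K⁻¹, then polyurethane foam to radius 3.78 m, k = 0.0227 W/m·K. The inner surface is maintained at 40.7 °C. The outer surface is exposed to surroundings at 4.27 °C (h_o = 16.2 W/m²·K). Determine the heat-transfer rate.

Q = 143 W

Series thermal resistances, inner to outer:
  R_copper = (1/2.93 − 1/2.97)/(4πk) = 0.004597/(4π·378) = 9.677×10^-7 K/W
  R_phenolic foam = (1/2.97 − 1/3.45)/(4πk) = 0.04685/(4π·0.0224) = 0.1664 K/W
  R_polyurethane foam = (1/3.45 − 1/3.78)/(4πk) = 0.02530/(4π·0.0227) = 0.08871 K/W
  R_conv,out = 1/(4πr²h) = 1/(4π·3.78²·16.2) = 3.438×10^-4 K/W
ΣR = 9.677×10^-7 + 0.1664 + 0.08871 + 3.438×10^-4 = 0.2555 K/W
Q = ΔT/ΣR = (40.7 °C − 4.27 °C)/0.2555 = 143 W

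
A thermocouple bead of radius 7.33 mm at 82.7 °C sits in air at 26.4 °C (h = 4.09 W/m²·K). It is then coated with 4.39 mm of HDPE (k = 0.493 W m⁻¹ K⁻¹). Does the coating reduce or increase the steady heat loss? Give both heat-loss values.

Critical radius for a sphere: r_cr = 2k/h = 0.241 m = 24.1 cm.
Outer radius after coating: r₂ = 0.00733 + 0.00439 = 0.01172 m.
Since r₁ < r_cr and r₂ ≤ r_cr, the coating moves toward the maximum at r_cr — heat loss rises.
Bare: R = 1/(4πr₁²h) = 362.1 K/W; Q = 56.3/362.1 = 0.155 W.
Coated: R = R_cond + R_conv = 149.9 K/W; Q = 56.3/149.9 = 0.376 W.

increases: 0.155 → 0.376 W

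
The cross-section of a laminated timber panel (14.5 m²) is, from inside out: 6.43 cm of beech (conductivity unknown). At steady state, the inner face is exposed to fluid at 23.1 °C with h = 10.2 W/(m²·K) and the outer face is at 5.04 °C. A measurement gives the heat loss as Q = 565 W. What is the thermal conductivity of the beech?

ΣR = ΔT/Q = |23.1 − 5.04|/565 = 0.03196 K/W
Known resistances:
  R_conv,in = 1/(hA) = 1/(10.2·14.5) = 0.006761 K/W
R_beech = ΣR − ΣR_known = 0.03196 − 0.006761 = 0.02520 K/W
L/(kA) = 0.02520 ⇒ k = 0.0643/(0.02520·14.5) = 0.176 W/m·K

k = 0.176 W/m·K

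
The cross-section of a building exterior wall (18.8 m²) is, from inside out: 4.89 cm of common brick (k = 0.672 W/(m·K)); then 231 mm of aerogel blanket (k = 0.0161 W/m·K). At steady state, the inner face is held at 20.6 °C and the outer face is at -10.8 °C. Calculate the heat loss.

Treat each layer as a resistance in series:
  R_common brick = L/(kA) = 0.0489/(0.672·18.8) = 0.003871 K/W
  R_aerogel blanket = L/(kA) = 0.231/(0.0161·18.8) = 0.7632 K/W
ΣR = 0.003871 + 0.7632 = 0.7671 K/W
Q = ΔT/ΣR = (20.6 °C − -10.8 °C)/0.7671 = 40.9 W

Q = 40.9 W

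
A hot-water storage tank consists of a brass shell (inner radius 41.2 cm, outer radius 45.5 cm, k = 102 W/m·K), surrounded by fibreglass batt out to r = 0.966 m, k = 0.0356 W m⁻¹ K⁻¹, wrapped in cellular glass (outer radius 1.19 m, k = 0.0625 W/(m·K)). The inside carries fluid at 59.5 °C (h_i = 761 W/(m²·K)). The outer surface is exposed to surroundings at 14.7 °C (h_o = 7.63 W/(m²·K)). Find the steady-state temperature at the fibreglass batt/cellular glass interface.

Resistance network (inner→outer):
  R_conv,in = 1/(4πr²h) = 1/(4π·0.412²·761) = 6.160×10^-4 K/W
  R_brass = (1/0.412 − 1/0.455)/(4πk) = 0.2294/(4π·102) = 1.790×10^-4 K/W
  R_fibreglass batt = (1/0.455 − 1/0.966)/(4πk) = 1.163/(4π·0.0356) = 2.599 K/W
  R_cellular glass = (1/0.966 − 1/1.19)/(4πk) = 0.1949/(4π·0.0625) = 0.2481 K/W
  R_conv,out = 1/(4πr²h) = 1/(4π·1.19²·7.63) = 0.007365 K/W
ΣR = 6.160×10^-4 + 1.790×10^-4 + 2.599 + 0.2481 + 0.007365 = 2.855 K/W
Q = ΔT/ΣR = (59.5 °C − 14.7 °C)/2.855 = 15.69 W
From the inner boundary to the fibreglass batt/cellular glass interface, ΣR_partial = 2.600 K/W.
T_interface = T_in − Q·ΣR_partial = 59.5 °C − (15.69)(2.600) = 18.7 °C

T = 18.7 °C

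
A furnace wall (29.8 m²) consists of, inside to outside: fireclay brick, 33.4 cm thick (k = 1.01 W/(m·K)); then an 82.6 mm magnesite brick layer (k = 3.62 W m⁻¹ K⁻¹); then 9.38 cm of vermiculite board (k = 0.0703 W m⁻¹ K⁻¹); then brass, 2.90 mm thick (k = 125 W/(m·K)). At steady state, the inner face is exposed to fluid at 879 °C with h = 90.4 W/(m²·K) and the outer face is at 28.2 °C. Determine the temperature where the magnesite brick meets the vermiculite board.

T = 696 °C

Series thermal resistances, inner to outer:
  R_conv,in = 1/(hA) = 1/(90.4·29.8) = 3.712×10^-4 K/W
  R_fireclay brick = L/(kA) = 0.334/(1.01·29.8) = 0.01110 K/W
  R_magnesite brick = L/(kA) = 0.0826/(3.62·29.8) = 7.657×10^-4 K/W
  R_vermiculite board = L/(kA) = 0.0938/(0.0703·29.8) = 0.04477 K/W
  R_brass = L/(kA) = 0.00290/(125·29.8) = 7.785×10^-7 K/W
ΣR = 3.712×10^-4 + 0.01110 + 7.657×10^-4 + 0.04477 + 7.785×10^-7 = 0.05701 K/W
Q = ΔT/ΣR = (879 °C − 28.2 °C)/0.05701 = 14920 W
From the inner boundary to the magnesite brick/vermiculite board interface, ΣR_partial = 0.01224 K/W.
T_interface = T_in − Q·ΣR_partial = 879 °C − (14920)(0.01224) = 696 °C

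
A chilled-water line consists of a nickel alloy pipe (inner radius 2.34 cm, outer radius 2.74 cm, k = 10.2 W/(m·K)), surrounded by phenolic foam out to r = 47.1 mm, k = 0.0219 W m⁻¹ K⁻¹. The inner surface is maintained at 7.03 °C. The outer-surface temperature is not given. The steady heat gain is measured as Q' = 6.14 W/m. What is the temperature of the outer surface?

T_out = 31.2 °C

Series resistances:
  R'_nickel alloy = ln(0.0274/0.0234)/(2πk) = 0.1578/(2π·10.2) = 0.002462 m·K/W
  R'_phenolic foam = ln(0.0471/0.0274)/(2πk) = 0.5417/(2π·0.0219) = 3.937 m·K/W
ΣR = 3.939 m·K/W
ΔT = Q'·ΣR = 6.14 × 3.939 = 24.19 K
Heat flows inward, so T_out = T_in + ΔT = 7.03 + 24.19 = 31.2 °C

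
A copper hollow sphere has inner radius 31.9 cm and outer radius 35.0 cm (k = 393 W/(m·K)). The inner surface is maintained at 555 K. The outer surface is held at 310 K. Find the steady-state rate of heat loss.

Q = 4πk·ΔT/(1/r₁ − 1/r₂) = 4π × 393 × 245 / (1/0.319 − 1/0.350) = 4.36×10^6 W

Q = 4.36×10^6 W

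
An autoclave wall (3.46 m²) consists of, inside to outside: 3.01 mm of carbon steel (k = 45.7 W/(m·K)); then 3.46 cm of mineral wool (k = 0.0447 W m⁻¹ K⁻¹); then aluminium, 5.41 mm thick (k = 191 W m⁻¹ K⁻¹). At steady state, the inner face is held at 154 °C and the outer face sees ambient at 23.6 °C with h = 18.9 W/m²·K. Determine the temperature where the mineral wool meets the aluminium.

Treat each layer as a resistance in series:
  R_carbon steel = L/(kA) = 0.00301/(45.7·3.46) = 1.904×10^-5 K/W
  R_mineral wool = L/(kA) = 0.0346/(0.0447·3.46) = 0.2237 K/W
  R_aluminium = L/(kA) = 0.00541/(191·3.46) = 8.186×10^-6 K/W
  R_conv,out = 1/(hA) = 1/(18.9·3.46) = 0.01529 K/W
ΣR = 1.904×10^-5 + 0.2237 + 8.186×10^-6 + 0.01529 = 0.2390 K/W
Q = ΔT/ΣR = (154 °C − 23.6 °C)/0.2390 = 545.6 W
From the inner boundary to the mineral wool/aluminium interface, ΣR_partial = 0.2237 K/W.
T_interface = T_in − Q·ΣR_partial = 154 °C − (545.6)(0.2237) = 31.9 °C

T = 31.9 °C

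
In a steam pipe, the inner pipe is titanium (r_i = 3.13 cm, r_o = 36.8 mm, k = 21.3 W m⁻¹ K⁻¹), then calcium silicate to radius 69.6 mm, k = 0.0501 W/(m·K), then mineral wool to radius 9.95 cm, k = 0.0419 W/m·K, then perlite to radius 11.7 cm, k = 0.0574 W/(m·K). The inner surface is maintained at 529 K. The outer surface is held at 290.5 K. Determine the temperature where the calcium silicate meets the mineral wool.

T = 403 K

Series thermal resistances, inner to outer:
  R'_titanium = ln(0.0368/0.0313)/(2πk) = 0.1619/(2π·21.3) = 0.001210 m·K/W
  R'_calcium silicate = ln(0.0696/0.0368)/(2πk) = 0.6373/(2π·0.0501) = 2.024 m·K/W
  R'_mineral wool = ln(0.0995/0.0696)/(2πk) = 0.3574/(2π·0.0419) = 1.358 m·K/W
  R'_perlite = ln(0.117/0.0995)/(2πk) = 0.1620/(2π·0.0574) = 0.4492 m·K/W
ΣR = 0.001210 + 2.024 + 1.358 + 0.4492 = 3.832 m·K/W
Q' = ΔT/ΣR = (529 K − 290.5 K)/3.832 = 62.24 W/m
From the inner boundary to the calcium silicate/mineral wool interface, ΣR_partial = 2.025 m·K/W.
T_interface = T_in − Q'·ΣR_partial = 529 K − (62.24)(2.025) = 403 K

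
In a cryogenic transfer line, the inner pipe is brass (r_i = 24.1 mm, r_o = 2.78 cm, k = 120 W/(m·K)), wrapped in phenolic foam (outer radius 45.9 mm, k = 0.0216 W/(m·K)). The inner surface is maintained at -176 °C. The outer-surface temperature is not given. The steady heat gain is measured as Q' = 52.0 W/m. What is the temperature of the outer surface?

Sum the resistances:
  R'_brass = ln(0.0278/0.0241)/(2πk) = 0.1428/(2π·120) = 1.894×10^-4 m·K/W
  R'_phenolic foam = ln(0.0459/0.0278)/(2πk) = 0.5014/(2π·0.0216) = 3.695 m·K/W
ΣR = 3.695 m·K/W
ΔT = Q'·ΣR = 52.0 × 3.695 = 192.1 K
Heat flows inward, so T_out = T_in + ΔT = -176 + 192.1 = 16.1 °C

T_out = 16.1 °C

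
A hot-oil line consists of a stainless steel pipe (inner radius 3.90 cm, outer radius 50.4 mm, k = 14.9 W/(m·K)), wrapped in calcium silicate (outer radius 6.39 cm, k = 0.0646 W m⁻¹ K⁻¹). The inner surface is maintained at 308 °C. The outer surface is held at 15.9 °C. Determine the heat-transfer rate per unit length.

Series thermal resistances, inner to outer:
  R'_stainless steel = ln(0.0504/0.0390)/(2πk) = 0.2564/(2π·14.9) = 0.002739 m·K/W
  R'_calcium silicate = ln(0.0639/0.0504)/(2πk) = 0.2373/(2π·0.0646) = 0.5847 m·K/W
ΣR = 0.002739 + 0.5847 = 0.5874 m·K/W
Q' = ΔT/ΣR = (308 °C − 15.9 °C)/0.5874 = 497 W/m

Q' = 497 W/m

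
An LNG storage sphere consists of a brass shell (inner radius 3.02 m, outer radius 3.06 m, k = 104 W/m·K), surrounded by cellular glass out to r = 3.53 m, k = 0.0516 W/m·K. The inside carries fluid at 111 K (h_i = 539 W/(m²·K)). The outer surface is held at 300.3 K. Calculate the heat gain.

Q = 2.82 kW

Resistance network (inner→outer):
  R_conv,in = 1/(4πr²h) = 1/(4π·3.02²·539) = 1.619×10^-5 K/W
  R_brass = (1/3.02 − 1/3.06)/(4πk) = 0.004328/(4π·104) = 3.312×10^-6 K/W
  R_cellular glass = (1/3.06 − 1/3.53)/(4πk) = 0.04351/(4π·0.0516) = 0.06710 K/W
ΣR = 1.619×10^-5 + 3.312×10^-6 + 0.06710 = 0.06712 K/W
Q = ΔT/ΣR = (111 K − 300.3 K)/0.06712 = -2820 W
(Negative Q ⇒ heat flows inward; heat gain = 2820 W.)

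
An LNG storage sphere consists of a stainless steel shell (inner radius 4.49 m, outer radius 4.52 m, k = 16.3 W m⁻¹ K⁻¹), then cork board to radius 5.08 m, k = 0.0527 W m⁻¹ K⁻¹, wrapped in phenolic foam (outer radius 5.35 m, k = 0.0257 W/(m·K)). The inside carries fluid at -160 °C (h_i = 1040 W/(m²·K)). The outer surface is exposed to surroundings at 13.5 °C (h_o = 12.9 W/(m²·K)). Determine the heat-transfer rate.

Q = 2560 W

Treat each layer as a resistance in series:
  R_conv,in = 1/(4πr²h) = 1/(4π·4.49²·1040) = 3.795×10^-6 K/W
  R_stainless steel = (1/4.49 − 1/4.52)/(4πk) = 0.001478/(4π·16.3) = 7.217×10^-6 K/W
  R_cork board = (1/4.52 − 1/5.08)/(4πk) = 0.02439/(4π·0.0527) = 0.03683 K/W
  R_phenolic foam = (1/5.08 − 1/5.35)/(4πk) = 0.009935/(4π·0.0257) = 0.03076 K/W
  R_conv,out = 1/(4πr²h) = 1/(4π·5.35²·12.9) = 2.155×10^-4 K/W
ΣR = 3.795×10^-6 + 7.217×10^-6 + 0.03683 + 0.03076 + 2.155×10^-4 = 0.06782 K/W
Q = ΔT/ΣR = (-160 °C − 13.5 °C)/0.06782 = -2560 W
(Negative Q ⇒ heat flows inward; heat gain = 2560 W.)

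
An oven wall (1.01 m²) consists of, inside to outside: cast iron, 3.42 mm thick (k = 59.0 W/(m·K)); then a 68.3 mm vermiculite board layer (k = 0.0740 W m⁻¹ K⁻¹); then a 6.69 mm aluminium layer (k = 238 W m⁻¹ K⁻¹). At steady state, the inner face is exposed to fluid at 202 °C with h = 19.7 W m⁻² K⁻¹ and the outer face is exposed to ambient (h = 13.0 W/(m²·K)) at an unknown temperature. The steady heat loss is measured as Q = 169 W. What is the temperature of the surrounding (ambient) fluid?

Series resistances:
  R_conv,in = 1/(hA) = 1/(19.7·1.01) = 0.05026 K/W
  R_cast iron = L/(kA) = 0.00342/(59.0·1.01) = 5.739×10^-5 K/W
  R_vermiculite board = L/(kA) = 0.0683/(0.0740·1.01) = 0.9138 K/W
  R_aluminium = L/(kA) = 0.00669/(238·1.01) = 2.783×10^-5 K/W
  R_conv,out = 1/(hA) = 1/(13.0·1.01) = 0.07616 K/W
ΣR = 1.040 K/W
ΔT = Q·ΣR = 169 × 1.040 = 175.8 K
Heat flows outward, so T_out = T_in − ΔT = 202 − 175.8 = 26.2 °C

T_out = 26.2 °C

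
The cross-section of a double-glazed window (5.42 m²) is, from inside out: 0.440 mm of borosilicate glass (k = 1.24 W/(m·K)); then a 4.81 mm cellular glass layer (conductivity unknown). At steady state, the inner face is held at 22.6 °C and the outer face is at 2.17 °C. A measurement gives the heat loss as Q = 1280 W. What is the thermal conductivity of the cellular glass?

k = 0.0558 W/m·K

ΣR = ΔT/Q = |22.6 − 2.17|/1280 = 0.01596 K/W
Known resistances:
  R_borosilicate glass = L/(kA) = 4.40×10^-4/(1.24·5.42) = 6.547×10^-5 K/W
R_cellular glass = ΣR − ΣR_known = 0.01596 − 6.547×10^-5 = 0.01589 K/W
L/(kA) = 0.01589 ⇒ k = 0.00481/(0.01589·5.42) = 0.0558 W/m·K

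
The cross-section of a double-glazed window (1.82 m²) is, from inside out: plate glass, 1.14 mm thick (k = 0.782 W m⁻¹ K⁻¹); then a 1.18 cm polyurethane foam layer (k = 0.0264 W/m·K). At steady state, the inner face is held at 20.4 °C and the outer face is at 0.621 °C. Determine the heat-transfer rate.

Q = 80.3 W

Treat each layer as a resistance in series:
  R_plate glass = L/(kA) = 0.00114/(0.782·1.82) = 8.010×10^-4 K/W
  R_polyurethane foam = L/(kA) = 0.0118/(0.0264·1.82) = 0.2456 K/W
ΣR = 8.010×10^-4 + 0.2456 = 0.2464 K/W
Q = ΔT/ΣR = (20.4 °C − 0.621 °C)/0.2464 = 80.3 W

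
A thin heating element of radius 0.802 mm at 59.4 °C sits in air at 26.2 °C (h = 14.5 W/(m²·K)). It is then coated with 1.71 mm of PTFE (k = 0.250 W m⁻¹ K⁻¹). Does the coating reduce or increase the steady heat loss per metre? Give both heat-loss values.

increases: 2.43 → 6.51 W/m

Critical radius for a cylinder: r_cr = k/h = 0.0172 m = 1.72 cm.
Outer radius after coating: r₂ = 8.02×10^-4 + 0.00171 = 0.002512 m.
Since r₁ < r_cr and r₂ ≤ r_cr, the coating moves toward the maximum at r_cr — heat loss rises.
Bare: R = 1/(2πr₁h) = 13.69 m·K/W; Q = 33.2/13.69 = 2.43 W/m.
Coated: R = R_cond + R_conv = 5.096 m·K/W; Q = 33.2/5.096 = 6.51 W/m.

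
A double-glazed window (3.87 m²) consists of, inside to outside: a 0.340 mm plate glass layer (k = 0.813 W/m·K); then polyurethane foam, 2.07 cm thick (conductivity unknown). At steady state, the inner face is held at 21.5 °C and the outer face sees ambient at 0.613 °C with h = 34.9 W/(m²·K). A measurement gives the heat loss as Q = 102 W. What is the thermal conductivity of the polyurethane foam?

k = 0.0271 W/m·K

ΣR = ΔT/Q = |21.5 − 0.613|/102 = 0.2048 K/W
Known resistances:
  R_plate glass = L/(kA) = 3.40×10^-4/(0.813·3.87) = 1.081×10^-4 K/W
  R_conv,out = 1/(hA) = 1/(34.9·3.87) = 0.007404 K/W
R_polyurethane foam = ΣR − ΣR_known = 0.2048 − 0.007512 = 0.1973 K/W
L/(kA) = 0.1973 ⇒ k = 0.0207/(0.1973·3.87) = 0.0271 W/m·K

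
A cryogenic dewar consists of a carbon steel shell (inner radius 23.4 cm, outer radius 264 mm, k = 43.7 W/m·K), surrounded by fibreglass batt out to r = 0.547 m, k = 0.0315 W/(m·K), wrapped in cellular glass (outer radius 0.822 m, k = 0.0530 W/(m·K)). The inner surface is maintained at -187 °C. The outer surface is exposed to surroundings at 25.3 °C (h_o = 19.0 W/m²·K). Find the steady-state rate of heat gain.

Q = 36.1 W

Resistance network (inner→outer):
  R_carbon steel = (1/0.234 − 1/0.264)/(4πk) = 0.4856/(4π·43.7) = 8.843×10^-4 K/W
  R_fibreglass batt = (1/0.264 − 1/0.547)/(4πk) = 1.960/(4π·0.0315) = 4.951 K/W
  R_cellular glass = (1/0.547 − 1/0.822)/(4πk) = 0.6116/(4π·0.0530) = 0.9183 K/W
  R_conv,out = 1/(4πr²h) = 1/(4π·0.822²·19.0) = 0.006199 K/W
ΣR = 8.843×10^-4 + 4.951 + 0.9183 + 0.006199 = 5.876 K/W
Q = ΔT/ΣR = (-187 °C − 25.3 °C)/5.876 = -36.1 W
(Negative Q ⇒ heat flows inward; heat gain = 36.1 W.)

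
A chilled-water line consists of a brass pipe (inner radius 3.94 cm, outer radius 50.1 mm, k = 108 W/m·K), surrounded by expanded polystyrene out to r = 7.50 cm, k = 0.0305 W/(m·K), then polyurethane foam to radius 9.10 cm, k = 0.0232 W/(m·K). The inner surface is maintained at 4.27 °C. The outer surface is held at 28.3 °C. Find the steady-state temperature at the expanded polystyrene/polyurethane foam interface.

T = 19.0 °C

Series thermal resistances, inner to outer:
  R'_brass = ln(0.0501/0.0394)/(2πk) = 0.2403/(2π·108) = 3.541×10^-4 m·K/W
  R'_expanded polystyrene = ln(0.0750/0.0501)/(2πk) = 0.4035/(2π·0.0305) = 2.105 m·K/W
  R'_polyurethane foam = ln(0.0910/0.0750)/(2πk) = 0.1934/(2π·0.0232) = 1.327 m·K/W
ΣR = 3.541×10^-4 + 2.105 + 1.327 = 3.432 m·K/W
Q' = ΔT/ΣR = (4.27 °C − 28.3 °C)/3.432 = -7.002 W/m
From the inner boundary to the expanded polystyrene/polyurethane foam interface, ΣR_partial = 2.105 m·K/W.
T_interface = T_in − Q'·ΣR_partial = 4.27 °C − (-7.002)(2.105) = 19.0 °C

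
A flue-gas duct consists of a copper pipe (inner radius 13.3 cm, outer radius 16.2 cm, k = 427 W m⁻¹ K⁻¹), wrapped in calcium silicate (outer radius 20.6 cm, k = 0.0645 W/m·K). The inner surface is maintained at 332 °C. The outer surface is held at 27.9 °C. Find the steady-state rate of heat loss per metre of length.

Treat each layer as a resistance in series:
  R'_copper = ln(0.162/0.133)/(2πk) = 0.1972/(2π·427) = 7.352×10^-5 m·K/W
  R'_calcium silicate = ln(0.206/0.162)/(2πk) = 0.2403/(2π·0.0645) = 0.5929 m·K/W
ΣR = 7.352×10^-5 + 0.5929 = 0.5930 m·K/W
Q' = ΔT/ΣR = (332 °C − 27.9 °C)/0.5930 = 513 W/m

Q' = 513 W/m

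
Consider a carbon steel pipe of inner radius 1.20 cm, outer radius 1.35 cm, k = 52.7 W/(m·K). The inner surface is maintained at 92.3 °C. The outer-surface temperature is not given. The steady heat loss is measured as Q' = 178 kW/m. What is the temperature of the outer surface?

T_out = 29.0 °C

Series resistances:
  R'_carbon steel = ln(0.0135/0.0120)/(2πk) = 0.1178/(2π·52.7) = 3.557×10^-4 m·K/W
ΣR = 3.557×10^-4 m·K/W
ΔT = Q'·ΣR = 1.78×10^5 × 3.557×10^-4 = 63.31 K
Heat flows outward, so T_out = T_in − ΔT = 92.3 − 63.31 = 29.0 °C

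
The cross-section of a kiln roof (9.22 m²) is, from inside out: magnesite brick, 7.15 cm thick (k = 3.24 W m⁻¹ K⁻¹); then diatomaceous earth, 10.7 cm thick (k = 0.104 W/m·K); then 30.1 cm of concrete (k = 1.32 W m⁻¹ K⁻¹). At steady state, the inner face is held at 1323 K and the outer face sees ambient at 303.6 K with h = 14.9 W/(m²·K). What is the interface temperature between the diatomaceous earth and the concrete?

Series thermal resistances, inner to outer:
  R_magnesite brick = L/(kA) = 0.0715/(3.24·9.22) = 0.002393 K/W
  R_diatomaceous earth = L/(kA) = 0.107/(0.104·9.22) = 0.1116 K/W
  R_concrete = L/(kA) = 0.301/(1.32·9.22) = 0.02473 K/W
  R_conv,out = 1/(hA) = 1/(14.9·9.22) = 0.007279 K/W
ΣR = 0.002393 + 0.1116 + 0.02473 + 0.007279 = 0.1460 K/W
Q = ΔT/ΣR = (1323 K − 303.6 K)/0.1460 = 6982 W
From the inner boundary to the diatomaceous earth/concrete interface, ΣR_partial = 0.1140 K/W.
T_interface = T_in − Q·ΣR_partial = 1323 K − (6982)(0.1140) = 527 K

T = 527 K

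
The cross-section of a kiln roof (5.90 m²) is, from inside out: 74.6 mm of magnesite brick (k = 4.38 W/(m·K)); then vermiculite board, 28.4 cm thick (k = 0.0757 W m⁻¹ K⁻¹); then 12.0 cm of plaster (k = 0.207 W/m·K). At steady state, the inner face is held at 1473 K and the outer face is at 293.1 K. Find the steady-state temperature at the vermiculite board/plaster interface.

Series thermal resistances, inner to outer:
  R_magnesite brick = L/(kA) = 0.0746/(4.38·5.90) = 0.002887 K/W
  R_vermiculite board = L/(kA) = 0.284/(0.0757·5.90) = 0.6359 K/W
  R_plaster = L/(kA) = 0.120/(0.207·5.90) = 0.09826 K/W
ΣR = 0.002887 + 0.6359 + 0.09826 = 0.7370 K/W
Q = ΔT/ΣR = (1473 K − 293.1 K)/0.7370 = 1601 W
From the inner boundary to the vermiculite board/plaster interface, ΣR_partial = 0.6388 K/W.
T_interface = T_in − Q·ΣR_partial = 1473 K − (1601)(0.6388) = 450 K

T = 450 K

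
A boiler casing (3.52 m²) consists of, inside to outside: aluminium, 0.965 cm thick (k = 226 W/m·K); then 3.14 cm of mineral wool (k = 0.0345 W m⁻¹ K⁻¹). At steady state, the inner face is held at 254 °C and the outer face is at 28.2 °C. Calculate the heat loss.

Series thermal resistances, inner to outer:
  R_aluminium = L/(kA) = 0.00965/(226·3.52) = 1.213×10^-5 K/W
  R_mineral wool = L/(kA) = 0.0314/(0.0345·3.52) = 0.2586 K/W
ΣR = 1.213×10^-5 + 0.2586 = 0.2586 K/W
Q = ΔT/ΣR = (254 °C − 28.2 °C)/0.2586 = 873 W

Q = 873 W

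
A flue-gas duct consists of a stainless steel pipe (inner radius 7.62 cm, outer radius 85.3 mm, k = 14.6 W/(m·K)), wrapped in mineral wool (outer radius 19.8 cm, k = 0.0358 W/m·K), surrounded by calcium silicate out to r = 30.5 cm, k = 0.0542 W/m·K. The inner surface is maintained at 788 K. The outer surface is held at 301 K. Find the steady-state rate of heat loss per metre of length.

Q' = 97.1 W/m

Series thermal resistances, inner to outer:
  R'_stainless steel = ln(0.0853/0.0762)/(2πk) = 0.1128/(2π·14.6) = 0.001230 m·K/W
  R'_mineral wool = ln(0.198/0.0853)/(2πk) = 0.8421/(2π·0.0358) = 3.744 m·K/W
  R'_calcium silicate = ln(0.305/0.198)/(2πk) = 0.4320/(2π·0.0542) = 1.269 m·K/W
ΣR = 0.001230 + 3.744 + 1.269 = 5.014 m·K/W
Q' = ΔT/ΣR = (788 K − 301 K)/5.014 = 97.1 W/m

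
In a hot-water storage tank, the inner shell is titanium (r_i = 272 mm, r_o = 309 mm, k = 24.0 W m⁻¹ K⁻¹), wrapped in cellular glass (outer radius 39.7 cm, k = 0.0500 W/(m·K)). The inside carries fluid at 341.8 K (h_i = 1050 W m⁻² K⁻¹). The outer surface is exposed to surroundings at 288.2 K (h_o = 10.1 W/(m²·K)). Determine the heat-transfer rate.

Q = 44.9 W

Resistance network (inner→outer):
  R_conv,in = 1/(4πr²h) = 1/(4π·0.272²·1050) = 0.001024 K/W
  R_titanium = (1/0.272 − 1/0.309)/(4πk) = 0.4402/(4π·24.0) = 0.001460 K/W
  R_cellular glass = (1/0.309 − 1/0.397)/(4πk) = 0.7174/(4π·0.0500) = 1.142 K/W
  R_conv,out = 1/(4πr²h) = 1/(4π·0.397²·10.1) = 0.04999 K/W
ΣR = 0.001024 + 0.001460 + 1.142 + 0.04999 = 1.194 K/W
Q = ΔT/ΣR = (341.8 K − 288.2 K)/1.194 = 44.9 W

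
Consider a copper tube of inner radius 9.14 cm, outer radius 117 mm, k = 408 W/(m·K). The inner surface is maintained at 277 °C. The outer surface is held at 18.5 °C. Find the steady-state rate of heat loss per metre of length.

Q' = 2.68×10^6 W/m

Q' = 2πk·ΔT/ln(r₂/r₁) = 2π × 408 × 258.5 / ln(0.117/0.0914) = 2.68×10^6 W/m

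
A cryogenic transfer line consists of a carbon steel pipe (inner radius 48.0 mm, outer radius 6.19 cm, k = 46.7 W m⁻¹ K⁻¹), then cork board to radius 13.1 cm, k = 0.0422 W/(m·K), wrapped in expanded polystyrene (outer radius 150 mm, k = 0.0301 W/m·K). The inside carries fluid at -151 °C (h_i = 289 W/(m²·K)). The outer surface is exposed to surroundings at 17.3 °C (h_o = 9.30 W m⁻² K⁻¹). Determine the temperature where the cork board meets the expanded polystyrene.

Treat each layer as a resistance in series:
  R'_conv,in = 1/(2πr h) = 1/(2π·0.0480·289) = 0.01147 m·K/W
  R'_carbon steel = ln(0.0619/0.0480)/(2πk) = 0.2543/(2π·46.7) = 8.667×10^-4 m·K/W
  R'_cork board = ln(0.131/0.0619)/(2πk) = 0.7497/(2π·0.0422) = 2.827 m·K/W
  R'_expanded polystyrene = ln(0.150/0.131)/(2πk) = 0.1354/(2π·0.0301) = 0.7161 m·K/W
  R'_conv,out = 1/(2πr h) = 1/(2π·0.150·9.30) = 0.1141 m·K/W
ΣR = 0.01147 + 8.667×10^-4 + 2.827 + 0.7161 + 0.1141 = 3.670 m·K/W
Q' = ΔT/ΣR = (-151 °C − 17.3 °C)/3.670 = -45.86 W/m
From the inner boundary to the cork board/expanded polystyrene interface, ΣR_partial = 2.839 m·K/W.
T_interface = T_in − Q'·ΣR_partial = -151 °C − (-45.86)(2.839) = -20.8 °C

T = -20.8 °C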